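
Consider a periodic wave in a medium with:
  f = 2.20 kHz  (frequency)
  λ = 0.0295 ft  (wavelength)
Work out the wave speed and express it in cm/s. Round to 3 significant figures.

Directly: v = fλ.
f = 2.20 kHz = 2200 Hz; λ = 0.0295 ft = 0.008992 m.
v = 19.78 m/s
19.78 m/s × (1 cm/s / 0.01000 m/s) = 1978 cm/s

1980 cm/s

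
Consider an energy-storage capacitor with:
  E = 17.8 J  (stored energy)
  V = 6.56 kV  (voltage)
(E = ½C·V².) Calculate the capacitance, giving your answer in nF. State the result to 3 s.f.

Solving E = ½C·V² for C: C = 2E/V².
E = 17.8 J; V = 6.56 kV = 6560 V.
C = 8.273×10^-7 F
8.273×10^-7 F × (1 nF / 1.000×10^-9 F) = 827.3 nF

827 nF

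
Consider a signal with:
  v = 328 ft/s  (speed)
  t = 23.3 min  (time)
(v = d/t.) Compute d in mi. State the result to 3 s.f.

86.8 mi

Rearranging: d = v·t.
v = 328 ft/s = 99.97 m/s; t = 23.3 min = 1398 s.
d = 1.398×10^5 m
1.398×10^5 m × (1 mi / 1609 m) = 86.85 mi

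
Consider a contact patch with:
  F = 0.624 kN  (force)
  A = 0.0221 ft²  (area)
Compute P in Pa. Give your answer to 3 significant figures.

3.04×10^5 Pa

P is given directly by: P = F/A.
F = 0.624 kN = 624.0 N; A = 0.0221 ft² = 0.002053 m².
P = 3.039×10^5 Pa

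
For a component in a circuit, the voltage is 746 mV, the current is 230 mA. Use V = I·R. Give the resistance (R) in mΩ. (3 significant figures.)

3240 mΩ

Rearranging V = I·R for R: R = V/I.
V = 746 mV = 0.7460 V; I = 230 mA = 0.2300 A.
R = 3.243 Ω
3.243 Ω × (1 mΩ / 0.001000 Ω) = 3243 mΩ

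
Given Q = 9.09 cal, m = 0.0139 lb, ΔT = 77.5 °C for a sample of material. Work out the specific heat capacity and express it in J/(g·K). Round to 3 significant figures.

Rearranging: c = Q/(m·ΔT).
Q = 9.09 cal = 38.03 J; m = 0.0139 lb = 0.006305 kg; ΔT = 77.5 °C = 77.50 K.
c = 77.83 J/(kg·K)
77.83 J/(kg·K) × (1 J/(g·K) / 1000 J/(kg·K)) = 0.07783 J/(g·K)

0.0778 J/(g·K)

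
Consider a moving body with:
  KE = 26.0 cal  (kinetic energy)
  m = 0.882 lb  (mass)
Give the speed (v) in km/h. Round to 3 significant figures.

84.0 km/h

Rearranging KE = ½mv² for v: v = √(2·KE/m).
KE = 26.0 cal = 108.8 J; m = 0.882 lb = 0.4001 kg.
v = 23.32 m/s
23.32 m/s × (1 km/h / 0.2778 m/s) = 83.95 km/h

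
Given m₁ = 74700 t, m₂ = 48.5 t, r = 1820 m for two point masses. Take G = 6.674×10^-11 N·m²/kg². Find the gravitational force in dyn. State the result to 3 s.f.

From Newton's law of gravitation: F = Gm₁m₂/r².
m₁ = 74700 t = 7.470×10^7 kg; m₂ = 48.5 t = 48500 kg; r = 1820 m; G = 6.674×10^-11 N·m²/kg².
F = 7.300×10^-5 N
7.300×10^-5 N × (1 dyn / 1.000×10^-5 N) = 7.300 dyn

7.30 dyn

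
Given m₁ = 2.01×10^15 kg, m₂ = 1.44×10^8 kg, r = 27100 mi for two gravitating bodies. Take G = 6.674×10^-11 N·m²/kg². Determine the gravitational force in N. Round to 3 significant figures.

0.0102 N

Directly: F = Gm₁m₂/r².
m₁ = 2.01×10^15 kg; m₂ = 1.44×10^8 kg; r = 27100 mi = 4.361×10^7 m; G = 6.674×10^-11 N·m²/kg².
F = 0.01016 N  (the unit combination reduces to kg·m/s² = N)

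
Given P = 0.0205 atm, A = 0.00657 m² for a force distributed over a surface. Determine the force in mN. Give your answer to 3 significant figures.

Rearranging: F = P·A.
P = 0.0205 atm = 2077 Pa; A = 0.00657 m².
F = 13.65 N
13.65 N × (1 mN / 0.001000 N) = 13647 mN

13600 mN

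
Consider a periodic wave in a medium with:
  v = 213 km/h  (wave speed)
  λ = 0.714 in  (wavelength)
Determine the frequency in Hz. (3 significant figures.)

3260 Hz

Solving v = f·λ for f: f = v/λ.
v = 213 km/h = 59.17 m/s; λ = 0.714 in = 0.01814 m.
f = 3262 Hz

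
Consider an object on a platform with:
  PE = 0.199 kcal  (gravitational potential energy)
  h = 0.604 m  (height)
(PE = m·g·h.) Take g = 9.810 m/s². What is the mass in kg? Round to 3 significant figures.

141 kg

Rearranging PE = m·g·h for m: m = PE/(g·h).
PE = 0.199 kcal = 832.6 J; h = 0.604 m; g = 9.810 m/s².
m = 140.5 kg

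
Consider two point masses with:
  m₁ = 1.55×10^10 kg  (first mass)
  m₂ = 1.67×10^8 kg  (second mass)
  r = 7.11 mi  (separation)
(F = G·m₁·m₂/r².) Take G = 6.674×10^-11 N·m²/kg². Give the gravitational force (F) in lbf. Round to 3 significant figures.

0.297 lbf

F is given directly by: F = Gm₁m₂/r².
m₁ = 1.55×10^10 kg; m₂ = 1.67×10^8 kg; r = 7.11 mi = 11442 m; G = 6.674×10^-11 N·m²/kg².
F = 1.319 N  (the unit combination reduces to kg·m/s² = N)
1.319 N × (1 lbf / 4.448 N) = 0.2966 lbf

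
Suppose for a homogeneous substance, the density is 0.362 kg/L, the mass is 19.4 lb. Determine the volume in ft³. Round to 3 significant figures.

0.858 ft³

Rearranging ρ = m/V for V: V = m/ρ.
ρ = 0.362 kg/L = 362.0 kg/m³; m = 19.4 lb = 8.800 kg.
V = 0.02431 m³
0.02431 m³ × (1 ft³ / 0.02832 m³) = 0.8584 ft³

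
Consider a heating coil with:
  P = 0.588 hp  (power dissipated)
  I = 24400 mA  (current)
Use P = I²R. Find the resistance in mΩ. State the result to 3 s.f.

Rearranging: R = P/I².
P = 0.588 hp = 438.5 W; I = 24400 mA = 24.40 A.
R = 0.7365 Ω
0.7365 Ω × (1 mΩ / 0.001000 Ω) = 736.5 mΩ

736 mΩ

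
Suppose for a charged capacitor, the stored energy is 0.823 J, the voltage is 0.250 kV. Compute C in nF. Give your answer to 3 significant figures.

Rearranging E = ½C·V² for C: C = 2E/V².
E = 0.823 J; V = 0.250 kV = 250.0 V.
C = 2.634×10^-5 F
2.634×10^-5 F × (1 nF / 1.000×10^-9 F) = 26336 nF

26300 nF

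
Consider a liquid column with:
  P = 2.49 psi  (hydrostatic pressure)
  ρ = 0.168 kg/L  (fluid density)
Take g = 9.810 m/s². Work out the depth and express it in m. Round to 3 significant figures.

10.4 m

Solving P = ρ·g·h for h: h = P/(ρ·g).
P = 2.49 psi = 17168 Pa; ρ = 0.168 kg/L = 168.0 kg/m³; g = 9.810 m/s².
h = 10.42 m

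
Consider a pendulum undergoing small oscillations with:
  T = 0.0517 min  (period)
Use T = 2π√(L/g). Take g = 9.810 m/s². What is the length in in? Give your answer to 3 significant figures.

94.1 in

Solving T = 2π√(L/g) for L: L = g·(T/2π)².
T = 0.0517 min = 3.102 s; g = 9.810 m/s².
L = 2.391 m
2.391 m × (1 in / 0.02540 m) = 94.14 in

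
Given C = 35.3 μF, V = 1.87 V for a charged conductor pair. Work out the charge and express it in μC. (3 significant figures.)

66.0 μC

Solving C = Q/V for Q: Q = CV.
C = 35.3 μF = 3.530×10^-5 F; V = 1.87 V.
Q = 6.601×10^-5 C
6.601×10^-5 C × (1 μC / 1.000×10^-6 C) = 66.01 μC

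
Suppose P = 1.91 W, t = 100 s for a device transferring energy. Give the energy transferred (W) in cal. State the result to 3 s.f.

Rearranging: W = P·t.
P = 1.91 W; t = 100 s.
W = 191.0 J  (the unit combination reduces to kg·m²/s² = J)
191.0 J × (1 cal / 4.184 J) = 45.65 cal

45.7 cal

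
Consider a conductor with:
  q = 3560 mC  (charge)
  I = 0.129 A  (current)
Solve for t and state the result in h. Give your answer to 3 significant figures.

0.00767 h

Rearranging q = I·t for t: t = q/I.
q = 3560 mC = 3.560 C; I = 0.129 A.
t = 27.60 s
27.60 s × (1 h / 3600 s) = 0.007666 h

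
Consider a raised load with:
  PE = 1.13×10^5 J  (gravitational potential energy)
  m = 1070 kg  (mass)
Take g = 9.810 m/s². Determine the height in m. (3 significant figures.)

Solving PE = m·g·h for h: h = PE/(m·g).
PE = 1.13×10^5 J; m = 1070 kg; g = 9.810 m/s².
h = 10.77 m

10.8 m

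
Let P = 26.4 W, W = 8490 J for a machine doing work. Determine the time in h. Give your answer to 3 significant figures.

0.0893 h

Solving P = W/t for t: t = W/P.
P = 26.4 W; W = 8490 J.
t = 321.6 s
321.6 s × (1 h / 3600 s) = 0.08933 h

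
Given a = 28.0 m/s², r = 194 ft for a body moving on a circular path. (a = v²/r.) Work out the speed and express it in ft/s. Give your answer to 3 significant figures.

Solving a = v²/r for v: v = √(a·r).
a = 28.0 m/s²; r = 194 ft = 59.13 m.
v = 40.69 m/s
40.69 m/s × (1 ft/s / 0.3048 m/s) = 133.5 ft/s

133 ft/s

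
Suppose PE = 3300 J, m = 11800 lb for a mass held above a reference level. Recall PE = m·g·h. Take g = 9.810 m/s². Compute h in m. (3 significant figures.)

Solving PE = m·g·h for h: h = PE/(m·g).
PE = 3300 J; m = 11800 lb = 5352 kg; g = 9.810 m/s².
h = 0.06285 m

0.0628 m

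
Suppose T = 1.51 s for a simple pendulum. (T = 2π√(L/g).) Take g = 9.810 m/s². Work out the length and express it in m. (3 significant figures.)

Solving T = 2π√(L/g) for L: L = g·(T/2π)².
T = 1.51 s; g = 9.810 m/s².
L = 0.5666 m

0.567 m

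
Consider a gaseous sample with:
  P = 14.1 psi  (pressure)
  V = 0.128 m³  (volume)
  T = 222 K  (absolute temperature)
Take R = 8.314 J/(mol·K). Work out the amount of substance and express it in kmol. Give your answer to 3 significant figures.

0.00674 kmol

Rearranging: n = PV/(RT).
P = 14.1 psi = 97216 Pa; V = 0.128 m³; T = 222 K; R = 8.314 J/(mol·K).
n = 6.742 mol
6.742 mol × (1 kmol / 1000 mol) = 0.006742 kmol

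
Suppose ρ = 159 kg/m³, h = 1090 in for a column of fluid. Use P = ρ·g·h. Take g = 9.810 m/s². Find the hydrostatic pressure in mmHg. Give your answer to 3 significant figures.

Directly: P = ρgh.
ρ = 159 kg/m³; h = 1090 in = 27.69 m; g = 9.810 m/s².
P = 43184 Pa
43184 Pa × (1 mmHg / 133.3 Pa) = 323.9 mmHg

324 mmHg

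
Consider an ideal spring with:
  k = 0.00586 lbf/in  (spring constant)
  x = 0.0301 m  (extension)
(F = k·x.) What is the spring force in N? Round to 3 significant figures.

0.0309 N

Directly: F = kx.
k = 0.00586 lbf/in = 1.026 N/m; x = 0.0301 m.
F = 0.03089 N  (the unit combination reduces to kg·m/s² = N)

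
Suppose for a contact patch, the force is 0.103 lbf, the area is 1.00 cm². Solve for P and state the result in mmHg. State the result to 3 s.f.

P is given directly by: P = F/A.
F = 0.103 lbf = 0.4582 N; A = 1.00 cm² = 1.000×10^-4 m².
P = 4582 Pa
4582 Pa × (1 mmHg / 133.3 Pa) = 34.37 mmHg

34.4 mmHg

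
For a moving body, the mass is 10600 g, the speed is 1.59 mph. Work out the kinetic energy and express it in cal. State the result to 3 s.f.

0.640 cal

KE is given directly by: KE = ½mv².
m = 10600 g = 10.60 kg; v = 1.59 mph = 0.7108 m/s.
KE = 2.678 J
2.678 J × (1 cal / 4.184 J) = 0.6400 cal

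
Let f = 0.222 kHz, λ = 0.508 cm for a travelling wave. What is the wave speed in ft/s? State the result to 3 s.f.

3.70 ft/s

v is given directly by: v = fλ.
f = 0.222 kHz = 222.0 Hz; λ = 0.508 cm = 0.005080 m.
v = 1.128 m/s
1.128 m/s × (1 ft/s / 0.3048 m/s) = 3.700 ft/s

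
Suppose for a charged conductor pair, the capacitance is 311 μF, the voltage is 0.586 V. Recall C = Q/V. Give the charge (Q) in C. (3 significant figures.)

Solving C = Q/V for Q: Q = CV.
C = 311 μF = 3.110×10^-4 F; V = 0.586 V.
Q = 1.822×10^-4 C

1.82×10^-4 C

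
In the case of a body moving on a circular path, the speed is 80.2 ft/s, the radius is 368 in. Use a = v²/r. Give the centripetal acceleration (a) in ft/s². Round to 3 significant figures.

Directly: a = v²/r.
v = 80.2 ft/s = 24.44 m/s; r = 368 in = 9.347 m.
a = 63.93 m/s²
63.93 m/s² × (1 ft/s² / 0.3048 m/s²) = 209.7 ft/s²

210 ft/s²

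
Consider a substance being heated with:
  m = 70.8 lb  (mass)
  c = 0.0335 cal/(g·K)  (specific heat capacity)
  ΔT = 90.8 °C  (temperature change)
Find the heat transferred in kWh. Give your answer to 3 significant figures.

0.114 kWh

Q is given directly by: Q = mcΔT.
m = 70.8 lb = 32.11 kg; c = 0.0335 cal/(g·K) = 140.2 J/(kg·K); ΔT = 90.8 °C = 90.80 K.
Q = 4.087×10^5 J
4.087×10^5 J × (1 kWh / 3.600×10^6 J) = 0.1135 kWh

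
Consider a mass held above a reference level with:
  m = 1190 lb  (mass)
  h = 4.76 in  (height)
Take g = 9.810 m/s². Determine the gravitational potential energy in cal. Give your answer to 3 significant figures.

153 cal

PE is given directly by: PE = mgh.
m = 1190 lb = 539.8 kg; h = 4.76 in = 0.1209 m; g = 9.810 m/s².
PE = 640.2 J  (the unit combination reduces to kg·m²/s² = J)
640.2 J × (1 cal / 4.184 J) = 153.0 cal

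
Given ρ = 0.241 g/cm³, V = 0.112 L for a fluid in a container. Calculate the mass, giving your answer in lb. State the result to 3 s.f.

0.0595 lb

Rearranging: m = ρV.
ρ = 0.241 g/cm³ = 241.0 kg/m³; V = 0.112 L = 1.120×10^-4 m³.
m = 0.02699 kg
0.02699 kg × (1 lb / 0.4536 kg) = 0.05951 lb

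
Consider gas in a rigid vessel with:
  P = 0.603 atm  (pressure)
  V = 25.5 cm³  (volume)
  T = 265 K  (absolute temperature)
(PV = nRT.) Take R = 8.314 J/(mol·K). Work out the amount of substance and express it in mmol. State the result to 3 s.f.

Rearranging: n = PV/(RT).
P = 0.603 atm = 61099 Pa; V = 25.5 cm³ = 2.550×10^-5 m³; T = 265 K; R = 8.314 J/(mol·K).
n = 7.072×10^-4 mol
7.072×10^-4 mol × (1 mmol / 0.001000 mol) = 0.7072 mmol

0.707 mmol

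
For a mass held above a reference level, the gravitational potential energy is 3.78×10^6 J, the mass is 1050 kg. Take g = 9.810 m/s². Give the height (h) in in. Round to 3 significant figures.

Rearranging PE = m·g·h for h: h = PE/(m·g).
PE = 3.78×10^6 J; m = 1050 kg; g = 9.810 m/s².
h = 367.0 m
367.0 m × (1 in / 0.02540 m) = 14448 in

14400 in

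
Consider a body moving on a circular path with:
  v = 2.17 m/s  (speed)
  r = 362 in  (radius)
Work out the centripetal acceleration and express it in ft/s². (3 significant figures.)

a is given directly by: a = v²/r.
v = 2.17 m/s; r = 362 in = 9.195 m.
a = 0.5121 m/s²
0.5121 m/s² × (1 ft/s² / 0.3048 m/s²) = 1.680 ft/s²

1.68 ft/s²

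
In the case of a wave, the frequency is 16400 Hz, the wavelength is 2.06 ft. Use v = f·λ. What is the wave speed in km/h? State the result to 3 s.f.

37100 km/h

v is given directly by: v = fλ.
f = 16400 Hz; λ = 2.06 ft = 0.6279 m.
v = 10297 m/s
10297 m/s × (1 km/h / 0.2778 m/s) = 37071 km/h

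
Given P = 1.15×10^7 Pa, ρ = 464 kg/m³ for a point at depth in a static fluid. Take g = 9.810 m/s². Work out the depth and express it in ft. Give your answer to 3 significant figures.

8290 ft

Rearranging P = ρ·g·h for h: h = P/(ρ·g).
P = 1.15×10^7 Pa; ρ = 464 kg/m³; g = 9.810 m/s².
h = 2526 m
2526 m × (1 ft / 0.3048 m) = 8289 ft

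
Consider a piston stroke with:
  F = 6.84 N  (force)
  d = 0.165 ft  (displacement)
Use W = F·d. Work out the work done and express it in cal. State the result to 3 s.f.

0.0822 cal

Directly: W = F·d.
F = 6.84 N; d = 0.165 ft = 0.05029 m.
W = 0.3440 J  (the unit combination reduces to kg·m²/s² = J)
0.3440 J × (1 cal / 4.184 J) = 0.08222 cal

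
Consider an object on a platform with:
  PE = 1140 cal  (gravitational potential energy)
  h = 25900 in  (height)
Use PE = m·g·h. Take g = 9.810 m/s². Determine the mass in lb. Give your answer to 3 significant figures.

1.63 lb

Rearranging PE = m·g·h for m: m = PE/(g·h).
PE = 1140 cal = 4770 J; h = 25900 in = 657.9 m; g = 9.810 m/s².
m = 0.7391 kg
0.7391 kg × (1 lb / 0.4536 kg) = 1.629 lb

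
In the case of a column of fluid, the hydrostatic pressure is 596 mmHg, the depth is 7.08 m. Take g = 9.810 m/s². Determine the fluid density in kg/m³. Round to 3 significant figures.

1140 kg/m³

Solving P = ρ·g·h for ρ: ρ = P/(g·h).
P = 596 mmHg = 79460 Pa; h = 7.08 m; g = 9.810 m/s².
ρ = 1144 kg/m³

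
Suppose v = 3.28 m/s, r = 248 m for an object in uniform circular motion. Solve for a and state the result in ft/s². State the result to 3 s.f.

0.142 ft/s²

a is given directly by: a = v²/r.
v = 3.28 m/s; r = 248 m.
a = 0.04338 m/s²
0.04338 m/s² × (1 ft/s² / 0.3048 m/s²) = 0.1423 ft/s²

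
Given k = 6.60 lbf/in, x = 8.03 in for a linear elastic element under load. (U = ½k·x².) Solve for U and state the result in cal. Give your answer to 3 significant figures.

5.75 cal

Directly: U = ½kx².
k = 6.60 lbf/in = 1156 N/m; x = 8.03 in = 0.2040 m.
U = 24.04 J  (the unit combination reduces to kg·m²/s² = J)
24.04 J × (1 cal / 4.184 J) = 5.746 cal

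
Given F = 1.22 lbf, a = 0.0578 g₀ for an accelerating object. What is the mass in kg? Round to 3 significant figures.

9.57 kg

From Newton's second law: m = F/a.
F = 1.22 lbf = 5.427 N; a = 0.0578 g₀ = 0.5668 m/s².
m = 9.574 kg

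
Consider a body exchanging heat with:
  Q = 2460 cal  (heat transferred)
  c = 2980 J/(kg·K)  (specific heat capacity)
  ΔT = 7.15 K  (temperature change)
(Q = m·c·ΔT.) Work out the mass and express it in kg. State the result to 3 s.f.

Solving Q = m·c·ΔT for m: m = Q/(c·ΔT).
Q = 2460 cal = 10293 J; c = 2980 J/(kg·K); ΔT = 7.15 K.
m = 0.4831 kg

0.483 kg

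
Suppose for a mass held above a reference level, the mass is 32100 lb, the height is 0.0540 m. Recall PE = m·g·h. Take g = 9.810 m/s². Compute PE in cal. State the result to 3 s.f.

1840 cal

PE is given directly by: PE = mgh.
m = 32100 lb = 14560 kg; h = 0.0540 m; g = 9.810 m/s².
PE = 7713 J  (the unit combination reduces to kg·m²/s² = J)
7713 J × (1 cal / 4.184 J) = 1843 cal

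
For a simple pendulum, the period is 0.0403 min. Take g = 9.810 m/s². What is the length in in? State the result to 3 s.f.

Solving T = 2π√(L/g) for L: L = g·(T/2π)².
T = 0.0403 min = 2.418 s; g = 9.810 m/s².
L = 1.453 m
1.453 m × (1 in / 0.02540 m) = 57.20 in

57.2 in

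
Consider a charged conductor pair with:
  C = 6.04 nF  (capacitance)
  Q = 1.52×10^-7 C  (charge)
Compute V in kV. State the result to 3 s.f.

Rearranging: V = Q/C.
C = 6.04 nF = 6.040×10^-9 F; Q = 1.52×10^-7 C.
V = 25.17 V  (the unit combination reduces to kg·m²/(A·s³) = V)
25.17 V × (1 kV / 1000 V) = 0.02517 kV

0.0252 kV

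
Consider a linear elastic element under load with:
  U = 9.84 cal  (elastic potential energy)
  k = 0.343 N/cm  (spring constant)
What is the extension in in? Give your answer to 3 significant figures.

61.0 in

Rearranging U = ½k·x² for x: x = √(2U/k).
U = 9.84 cal = 41.17 J; k = 0.343 N/cm = 34.30 N/m.
x = 1.549 m
1.549 m × (1 in / 0.02540 m) = 61.00 in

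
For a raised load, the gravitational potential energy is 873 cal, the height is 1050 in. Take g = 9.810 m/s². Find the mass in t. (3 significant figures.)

Rearranging: m = PE/(g·h).
PE = 873 cal = 3653 J; h = 1050 in = 26.67 m; g = 9.810 m/s².
m = 13.96 kg
13.96 kg × (1 t / 1000 kg) = 0.01396 t

0.0140 t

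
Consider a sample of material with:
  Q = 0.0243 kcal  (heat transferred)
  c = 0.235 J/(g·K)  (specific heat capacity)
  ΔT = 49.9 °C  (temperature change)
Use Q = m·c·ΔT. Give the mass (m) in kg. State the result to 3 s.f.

0.00867 kg

Rearranging: m = Q/(c·ΔT).
Q = 0.0243 kcal = 101.7 J; c = 0.235 J/(g·K) = 235.0 J/(kg·K); ΔT = 49.9 °C = 49.90 K.
m = 0.008670 kg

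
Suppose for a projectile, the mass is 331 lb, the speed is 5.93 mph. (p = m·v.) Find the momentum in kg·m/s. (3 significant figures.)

Directly: p = mv.
m = 331 lb = 150.1 kg; v = 5.93 mph = 2.651 m/s.
p = 398.0 kg·m/s

398 kg·m/s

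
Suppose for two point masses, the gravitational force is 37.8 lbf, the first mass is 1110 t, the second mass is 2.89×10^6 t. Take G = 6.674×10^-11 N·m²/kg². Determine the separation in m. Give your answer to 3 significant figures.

35.7 m

Solving F = G·m₁·m₂/r² for r: r = √(G·m₁m₂/F).
F = 37.8 lbf = 168.1 N; m₁ = 1110 t = 1.110×10^6 kg; m₂ = 2.89×10^6 t = 2.890×10^9 kg; G = 6.674×10^-11 N·m²/kg².
r = 35.68 m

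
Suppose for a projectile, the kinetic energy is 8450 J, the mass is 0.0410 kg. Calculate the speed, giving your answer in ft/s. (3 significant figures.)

Solving KE = ½mv² for v: v = √(2·KE/m).
KE = 8450 J; m = 0.0410 kg.
v = 642.0 m/s
642.0 m/s × (1 ft/s / 0.3048 m/s) = 2106 ft/s

2110 ft/s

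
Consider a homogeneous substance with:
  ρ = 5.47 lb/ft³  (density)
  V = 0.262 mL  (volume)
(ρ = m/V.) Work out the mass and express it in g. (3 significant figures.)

Rearranging: m = ρV.
ρ = 5.47 lb/ft³ = 87.62 kg/m³; V = 0.262 mL = 2.620×10^-7 m³.
m = 2.296×10^-5 kg
2.296×10^-5 kg × (1 g / 0.001000 kg) = 0.02296 g

0.0230 g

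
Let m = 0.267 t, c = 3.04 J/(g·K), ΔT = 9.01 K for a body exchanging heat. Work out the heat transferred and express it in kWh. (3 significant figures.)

2.03 kWh

Directly: Q = mcΔT.
m = 0.267 t = 267.0 kg; c = 3.04 J/(g·K) = 3040 J/(kg·K); ΔT = 9.01 K.
Q = 7.313×10^6 J  (the unit combination reduces to kg·m²/s² = J)
7.313×10^6 J × (1 kWh / 3.600×10^6 J) = 2.031 kWh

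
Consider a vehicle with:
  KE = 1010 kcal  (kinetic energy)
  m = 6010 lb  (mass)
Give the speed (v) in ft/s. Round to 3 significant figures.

Solving KE = ½mv² for v: v = √(2·KE/m).
KE = 1010 kcal = 4.226×10^6 J; m = 6010 lb = 2726 kg.
v = 55.68 m/s
55.68 m/s × (1 ft/s / 0.3048 m/s) = 182.7 ft/s

183 ft/s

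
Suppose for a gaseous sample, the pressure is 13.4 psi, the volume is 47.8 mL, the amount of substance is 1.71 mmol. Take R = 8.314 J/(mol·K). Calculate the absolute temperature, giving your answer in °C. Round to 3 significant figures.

Solving PV = nRT for T: T = PV/(nR).
P = 13.4 psi = 92390 Pa; V = 47.8 mL = 4.780×10^-5 m³; n = 1.71 mmol = 0.001710 mol; R = 8.314 J/(mol·K).
T = 310.6 K
310.6 K − 273.15 = 37.48 °C

37.5 °C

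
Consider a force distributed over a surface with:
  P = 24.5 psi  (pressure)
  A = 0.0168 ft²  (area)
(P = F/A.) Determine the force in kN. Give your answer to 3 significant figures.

Rearranging: F = P·A.
P = 24.5 psi = 1.689×10^5 Pa; A = 0.0168 ft² = 0.001561 m².
F = 263.6 N  (the unit combination reduces to kg·m/s² = N)
263.6 N × (1 kN / 1000 N) = 0.2636 kN

0.264 kN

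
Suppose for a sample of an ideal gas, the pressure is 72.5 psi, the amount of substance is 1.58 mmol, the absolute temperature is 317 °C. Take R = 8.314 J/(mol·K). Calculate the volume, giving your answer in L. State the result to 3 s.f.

0.0155 L

Solving PV = nRT for V: V = nRT/P.
P = 72.5 psi = 4.999×10^5 Pa; n = 1.58 mmol = 0.001580 mol; T = 317 °C = 590.1 K; R = 8.314 J/(mol·K).
V = 1.551×10^-5 m³
1.551×10^-5 m³ × (1 L / 0.001000 m³) = 0.01551 L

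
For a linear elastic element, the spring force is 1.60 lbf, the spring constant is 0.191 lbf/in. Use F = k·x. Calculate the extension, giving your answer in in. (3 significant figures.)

8.38 in

Solving F = k·x for x: x = F/k.
F = 1.60 lbf = 7.117 N; k = 0.191 lbf/in = 33.45 N/m.
x = 0.2128 m
0.2128 m × (1 in / 0.02540 m) = 8.377 in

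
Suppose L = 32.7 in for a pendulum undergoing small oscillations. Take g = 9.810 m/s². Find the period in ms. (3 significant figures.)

T is given directly by: T = 2π√(L/g).
L = 32.7 in = 0.8306 m; g = 9.810 m/s².
T = 1.828 s
1.828 s × (1 ms / 0.001000 s) = 1828 ms

1830 ms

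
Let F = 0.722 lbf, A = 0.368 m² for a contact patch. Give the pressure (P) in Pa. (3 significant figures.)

Directly: P = F/A.
F = 0.722 lbf = 3.212 N; A = 0.368 m².
P = 8.727 Pa  (the unit combination reduces to kg/(m·s²) = Pa)

8.73 Pa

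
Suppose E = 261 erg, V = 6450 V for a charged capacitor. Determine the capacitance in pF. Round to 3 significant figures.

1.25 pF

Rearranging E = ½C·V² for C: C = 2E/V².
E = 261 erg = 2.610×10^-5 J; V = 6450 V.
C = 1.255×10^-12 F
1.255×10^-12 F × (1 pF / 1.000×10^-12 F) = 1.255 pF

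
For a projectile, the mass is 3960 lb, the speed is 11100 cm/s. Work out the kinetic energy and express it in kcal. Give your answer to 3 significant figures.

2640 kcal

Directly: KE = ½mv².
m = 3960 lb = 1796 kg; v = 11100 cm/s = 111.0 m/s.
KE = 1.107×10^7 J
1.107×10^7 J × (1 kcal / 4184 J) = 2645 kcal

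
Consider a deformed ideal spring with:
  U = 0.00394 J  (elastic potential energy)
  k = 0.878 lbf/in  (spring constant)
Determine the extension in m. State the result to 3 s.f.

Rearranging: x = √(2U/k).
U = 0.00394 J; k = 0.878 lbf/in = 153.8 N/m.
x = 0.007159 m

0.00716 m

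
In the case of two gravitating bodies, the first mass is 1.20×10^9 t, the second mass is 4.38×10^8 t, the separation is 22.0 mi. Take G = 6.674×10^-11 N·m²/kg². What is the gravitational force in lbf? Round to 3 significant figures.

Directly: F = Gm₁m₂/r².
m₁ = 1.20×10^9 t = 1.200×10^12 kg; m₂ = 4.38×10^8 t = 4.380×10^11 kg; r = 22.0 mi = 35406 m; G = 6.674×10^-11 N·m²/kg².
F = 27983 N  (the unit combination reduces to kg·m/s² = N)
27983 N × (1 lbf / 4.448 N) = 6291 lbf

6290 lbf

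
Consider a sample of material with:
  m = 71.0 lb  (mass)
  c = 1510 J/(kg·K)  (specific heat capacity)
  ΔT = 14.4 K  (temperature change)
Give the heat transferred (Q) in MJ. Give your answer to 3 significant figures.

0.700 MJ

Directly: Q = mcΔT.
m = 71.0 lb = 32.21 kg; c = 1510 J/(kg·K); ΔT = 14.4 K.
Q = 7.003×10^5 J  (the unit combination reduces to kg·m²/s² = J)
7.003×10^5 J × (1 MJ / 1.000×10^6 J) = 0.7003 MJ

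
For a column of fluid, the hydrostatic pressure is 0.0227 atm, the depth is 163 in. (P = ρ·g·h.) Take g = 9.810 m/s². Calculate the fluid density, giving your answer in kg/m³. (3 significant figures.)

56.6 kg/m³

Rearranging: ρ = P/(g·h).
P = 0.0227 atm = 2300 Pa; h = 163 in = 4.140 m; g = 9.810 m/s².
ρ = 56.63 kg/m³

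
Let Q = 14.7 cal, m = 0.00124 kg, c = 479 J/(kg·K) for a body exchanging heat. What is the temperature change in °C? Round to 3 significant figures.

104 °C

Rearranging Q = m·c·ΔT for ΔT: ΔT = Q/(m·c).
Q = 14.7 cal = 61.50 J; m = 0.00124 kg; c = 479 J/(kg·K).
ΔT = 103.6 K
Since 1 °C = 1 K, 103.6 °C.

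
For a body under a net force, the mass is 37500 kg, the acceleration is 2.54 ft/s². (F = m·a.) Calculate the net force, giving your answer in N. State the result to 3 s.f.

Directly: F = m·a.
m = 37500 kg; a = 2.54 ft/s² = 0.7742 m/s².
F = 29032 N

29000 N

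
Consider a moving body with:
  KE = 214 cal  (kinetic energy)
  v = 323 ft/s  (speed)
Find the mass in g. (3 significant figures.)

Rearranging: m = 2·KE/v².
KE = 214 cal = 895.4 J; v = 323 ft/s = 98.45 m/s.
m = 0.1848 kg
0.1848 kg × (1 g / 0.001000 kg) = 184.8 g

185 g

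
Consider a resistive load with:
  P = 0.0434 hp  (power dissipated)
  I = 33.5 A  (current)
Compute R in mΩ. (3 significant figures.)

Rearranging P = I²R for R: R = P/I².
P = 0.0434 hp = 32.36 W; I = 33.5 A.
R = 0.02884 Ω
0.02884 Ω × (1 mΩ / 0.001000 Ω) = 28.84 mΩ

28.8 mΩ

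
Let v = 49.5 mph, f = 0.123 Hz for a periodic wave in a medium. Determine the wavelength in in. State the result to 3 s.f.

Rearranging: λ = v/f.
v = 49.5 mph = 22.13 m/s; f = 0.123 Hz.
λ = 179.9 m
179.9 m × (1 in / 0.02540 m) = 7083 in

7080 in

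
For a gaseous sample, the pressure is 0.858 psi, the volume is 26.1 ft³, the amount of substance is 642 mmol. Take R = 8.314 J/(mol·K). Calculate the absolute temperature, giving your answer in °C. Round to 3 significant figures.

546 °C

From the ideal-gas law: T = PV/(nR).
P = 0.858 psi = 5916 Pa; V = 26.1 ft³ = 0.7391 m³; n = 642 mmol = 0.6420 mol; R = 8.314 J/(mol·K).
T = 819.1 K
819.1 K − 273.15 = 546.0 °C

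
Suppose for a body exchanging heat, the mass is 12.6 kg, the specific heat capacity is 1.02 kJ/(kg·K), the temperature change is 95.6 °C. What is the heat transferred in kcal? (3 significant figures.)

Q is given directly by: Q = mcΔT.
m = 12.6 kg; c = 1.02 kJ/(kg·K) = 1020 J/(kg·K); ΔT = 95.6 °C = 95.60 K.
Q = 1.229×10^6 J
1.229×10^6 J × (1 kcal / 4184 J) = 293.7 kcal

294 kcal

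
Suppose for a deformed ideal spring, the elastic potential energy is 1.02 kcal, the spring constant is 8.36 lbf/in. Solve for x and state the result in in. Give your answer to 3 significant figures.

95.1 in

Rearranging U = ½k·x² for x: x = √(2U/k).
U = 1.02 kcal = 4268 J; k = 8.36 lbf/in = 1464 N/m.
x = 2.415 m
2.415 m × (1 in / 0.02540 m) = 95.06 in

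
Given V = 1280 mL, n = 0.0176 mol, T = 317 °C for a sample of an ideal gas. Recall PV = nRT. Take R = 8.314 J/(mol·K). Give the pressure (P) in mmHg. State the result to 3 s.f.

506 mmHg

From the ideal-gas law: P = nRT/V.
V = 1280 mL = 0.001280 m³; n = 0.0176 mol; T = 317 °C = 590.1 K; R = 8.314 J/(mol·K).
P = 67464 Pa
67464 Pa × (1 mmHg / 133.3 Pa) = 506.0 mmHg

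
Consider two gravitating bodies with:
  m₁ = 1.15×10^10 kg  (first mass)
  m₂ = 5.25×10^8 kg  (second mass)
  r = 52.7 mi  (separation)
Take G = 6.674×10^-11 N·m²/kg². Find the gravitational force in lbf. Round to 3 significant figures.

From Newton's law of gravitation: F = Gm₁m₂/r².
m₁ = 1.15×10^10 kg; m₂ = 5.25×10^8 kg; r = 52.7 mi = 84812 m; G = 6.674×10^-11 N·m²/kg².
F = 0.05602 N
0.05602 N × (1 lbf / 4.448 N) = 0.01259 lbf

0.0126 lbf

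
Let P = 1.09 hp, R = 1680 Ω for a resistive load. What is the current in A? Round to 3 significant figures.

0.696 A

Rearranging P = I²R for I: I = √(P/R).
P = 1.09 hp = 812.8 W; R = 1680 Ω.
I = 0.6956 A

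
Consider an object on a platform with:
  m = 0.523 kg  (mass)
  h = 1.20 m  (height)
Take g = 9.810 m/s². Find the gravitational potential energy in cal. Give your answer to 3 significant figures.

1.47 cal

PE is given directly by: PE = mgh.
m = 0.523 kg; h = 1.20 m; g = 9.810 m/s².
PE = 6.157 J  (the unit combination reduces to kg·m²/s² = J)
6.157 J × (1 cal / 4.184 J) = 1.471 cal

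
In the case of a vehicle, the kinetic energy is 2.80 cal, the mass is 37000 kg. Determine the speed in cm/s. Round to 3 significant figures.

Rearranging: v = √(2·KE/m).
KE = 2.80 cal = 11.72 J; m = 37000 kg.
v = 0.02516 m/s
0.02516 m/s × (1 cm/s / 0.01000 m/s) = 2.516 cm/s

2.52 cm/s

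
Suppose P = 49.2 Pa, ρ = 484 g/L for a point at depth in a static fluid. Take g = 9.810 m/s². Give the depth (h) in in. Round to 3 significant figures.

0.408 in

Solving P = ρ·g·h for h: h = P/(ρ·g).
P = 49.2 Pa; ρ = 484 g/L = 484.0 kg/m³; g = 9.810 m/s².
h = 0.01036 m
0.01036 m × (1 in / 0.02540 m) = 0.4080 in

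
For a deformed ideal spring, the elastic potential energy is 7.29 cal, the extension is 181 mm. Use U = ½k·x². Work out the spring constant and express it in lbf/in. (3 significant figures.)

Rearranging: k = 2U/x².
U = 7.29 cal = 30.50 J; x = 181 mm = 0.1810 m.
k = 1862 N/m
1862 N/m × (1 lbf/in / 175.1 N/m) = 10.63 lbf/in

10.6 lbf/in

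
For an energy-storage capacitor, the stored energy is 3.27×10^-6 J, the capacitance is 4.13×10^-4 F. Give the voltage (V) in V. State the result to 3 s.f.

Rearranging E = ½C·V² for V: V = √(2E/C).
E = 3.27×10^-6 J; C = 4.13×10^-4 F.
V = 0.1258 V  (the unit combination reduces to kg·m²/(A·s³) = V)

0.126 V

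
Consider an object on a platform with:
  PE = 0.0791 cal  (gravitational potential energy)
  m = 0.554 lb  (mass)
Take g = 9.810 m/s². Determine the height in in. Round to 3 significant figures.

5.29 in

Rearranging PE = m·g·h for h: h = PE/(m·g).
PE = 0.0791 cal = 0.3310 J; m = 0.554 lb = 0.2513 kg; g = 9.810 m/s².
h = 0.1343 m
0.1343 m × (1 in / 0.02540 m) = 5.286 in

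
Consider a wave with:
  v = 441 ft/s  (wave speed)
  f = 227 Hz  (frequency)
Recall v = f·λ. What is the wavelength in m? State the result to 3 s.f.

Solving v = f·λ for λ: λ = v/f.
v = 441 ft/s = 134.4 m/s; f = 227 Hz.
λ = 0.5921 m

0.592 m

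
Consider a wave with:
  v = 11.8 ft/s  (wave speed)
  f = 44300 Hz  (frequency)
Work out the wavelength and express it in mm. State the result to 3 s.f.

Solving v = f·λ for λ: λ = v/f.
v = 11.8 ft/s = 3.597 m/s; f = 44300 Hz.
λ = 8.119×10^-5 m
8.119×10^-5 m × (1 mm / 0.001000 m) = 0.08119 mm

0.0812 mm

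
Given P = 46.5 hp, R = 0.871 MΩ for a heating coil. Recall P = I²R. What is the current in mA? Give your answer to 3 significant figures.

Rearranging P = I²R for I: I = √(P/R).
P = 46.5 hp = 34675 W; R = 0.871 MΩ = 8.710×10^5 Ω.
I = 0.1995 A
0.1995 A × (1 mA / 0.001000 A) = 199.5 mA

200 mA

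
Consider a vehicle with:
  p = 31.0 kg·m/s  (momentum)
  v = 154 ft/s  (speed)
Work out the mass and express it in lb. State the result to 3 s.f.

Solving p = m·v for m: m = p/v.
p = 31.0 kg·m/s; v = 154 ft/s = 46.94 m/s.
m = 0.6604 kg
0.6604 kg × (1 lb / 0.4536 kg) = 1.456 lb

1.46 lb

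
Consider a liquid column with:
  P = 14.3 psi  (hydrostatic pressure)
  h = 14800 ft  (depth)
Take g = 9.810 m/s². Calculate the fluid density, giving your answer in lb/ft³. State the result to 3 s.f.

0.139 lb/ft³

Rearranging: ρ = P/(g·h).
P = 14.3 psi = 98595 Pa; h = 14800 ft = 4511 m; g = 9.810 m/s².
ρ = 2.228 kg/m³
2.228 kg/m³ × (1 lb/ft³ / 16.02 kg/m³) = 0.1391 lb/ft³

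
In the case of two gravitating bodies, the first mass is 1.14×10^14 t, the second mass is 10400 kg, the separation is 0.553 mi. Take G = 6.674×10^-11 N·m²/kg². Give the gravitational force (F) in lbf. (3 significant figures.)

22500 lbf

F is given directly by: F = Gm₁m₂/r².
m₁ = 1.14×10^14 t = 1.140×10^17 kg; m₂ = 10400 kg; r = 0.553 mi = 890.0 m; G = 6.674×10^-11 N·m²/kg².
F = 99903 N  (the unit combination reduces to kg·m/s² = N)
99903 N × (1 lbf / 4.448 N) = 22459 lbf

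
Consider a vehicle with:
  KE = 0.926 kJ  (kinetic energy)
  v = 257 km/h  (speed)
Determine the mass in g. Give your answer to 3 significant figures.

363 g

Solving KE = ½mv² for m: m = 2·KE/v².
KE = 0.926 kJ = 926.0 J; v = 257 km/h = 71.39 m/s.
m = 0.3634 kg
0.3634 kg × (1 g / 0.001000 kg) = 363.4 g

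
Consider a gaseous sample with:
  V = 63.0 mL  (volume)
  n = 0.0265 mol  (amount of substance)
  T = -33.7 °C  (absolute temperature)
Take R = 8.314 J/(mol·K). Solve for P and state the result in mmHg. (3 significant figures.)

6280 mmHg

From the ideal-gas law: P = nRT/V.
V = 63.0 mL = 6.300×10^-5 m³; n = 0.0265 mol; T = -33.7 °C = 239.4 K; R = 8.314 J/(mol·K).
P = 8.374×10^5 Pa
8.374×10^5 Pa × (1 mmHg / 133.3 Pa) = 6281 mmHg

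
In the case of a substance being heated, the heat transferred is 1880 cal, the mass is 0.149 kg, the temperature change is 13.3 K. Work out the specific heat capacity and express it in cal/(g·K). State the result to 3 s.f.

Solving Q = m·c·ΔT for c: c = Q/(m·ΔT).
Q = 1880 cal = 7866 J; m = 0.149 kg; ΔT = 13.3 K.
c = 3969 J/(kg·K)
3969 J/(kg·K) × (1 cal/(g·K) / 4184 J/(kg·K)) = 0.9487 cal/(g·K)

0.949 cal/(g·K)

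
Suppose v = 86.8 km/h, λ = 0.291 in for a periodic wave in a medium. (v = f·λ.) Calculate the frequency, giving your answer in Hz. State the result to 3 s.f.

Rearranging: f = v/λ.
v = 86.8 km/h = 24.11 m/s; λ = 0.291 in = 0.007391 m.
f = 3262 Hz

3260 Hz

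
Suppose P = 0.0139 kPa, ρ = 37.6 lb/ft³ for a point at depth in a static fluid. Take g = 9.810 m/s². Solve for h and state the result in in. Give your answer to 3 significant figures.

0.0926 in

Rearranging: h = P/(ρ·g).
P = 0.0139 kPa = 13.90 Pa; ρ = 37.6 lb/ft³ = 602.3 kg/m³; g = 9.810 m/s².
h = 0.002353 m
0.002353 m × (1 in / 0.02540 m) = 0.09262 in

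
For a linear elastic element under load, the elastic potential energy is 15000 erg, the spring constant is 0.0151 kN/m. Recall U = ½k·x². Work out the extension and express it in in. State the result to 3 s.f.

Rearranging U = ½k·x² for x: x = √(2U/k).
U = 15000 erg = 0.001500 J; k = 0.0151 kN/m = 15.10 N/m.
x = 0.01410 m
0.01410 m × (1 in / 0.02540 m) = 0.5549 in

0.555 in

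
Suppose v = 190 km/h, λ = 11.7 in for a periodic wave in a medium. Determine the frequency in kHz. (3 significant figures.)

Rearranging: f = v/λ.
v = 190 km/h = 52.78 m/s; λ = 11.7 in = 0.2972 m.
f = 177.6 Hz
177.6 Hz × (1 kHz / 1000 Hz) = 0.1776 kHz

0.178 kHz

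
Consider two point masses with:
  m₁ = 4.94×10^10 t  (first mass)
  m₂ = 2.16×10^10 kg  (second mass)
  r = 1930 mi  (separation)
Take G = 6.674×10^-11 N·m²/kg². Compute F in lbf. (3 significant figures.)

From Newton's law of gravitation: F = Gm₁m₂/r².
m₁ = 4.94×10^10 t = 4.940×10^13 kg; m₂ = 2.16×10^10 kg; r = 1930 mi = 3.106×10^6 m; G = 6.674×10^-11 N·m²/kg².
F = 7.382 N
7.382 N × (1 lbf / 4.448 N) = 1.659 lbf

1.66 lbf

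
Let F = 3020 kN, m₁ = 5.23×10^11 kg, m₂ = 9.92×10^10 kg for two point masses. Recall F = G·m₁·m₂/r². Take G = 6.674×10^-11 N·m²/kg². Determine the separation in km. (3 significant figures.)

1.07 km

Rearranging: r = √(G·m₁m₂/F).
F = 3020 kN = 3.020×10^6 N; m₁ = 5.23×10^11 kg; m₂ = 9.92×10^10 kg; G = 6.674×10^-11 N·m²/kg².
r = 1071 m
1071 m × (1 km / 1000 m) = 1.071 km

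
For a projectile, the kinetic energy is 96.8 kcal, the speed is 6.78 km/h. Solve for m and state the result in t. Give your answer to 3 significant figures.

228 t

Rearranging KE = ½mv² for m: m = 2·KE/v².
KE = 96.8 kcal = 4.050×10^5 J; v = 6.78 km/h = 1.883 m/s.
m = 2.284×10^5 kg
2.284×10^5 kg × (1 t / 1000 kg) = 228.4 t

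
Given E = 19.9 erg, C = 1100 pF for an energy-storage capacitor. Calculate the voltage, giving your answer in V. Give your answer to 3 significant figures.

Rearranging: V = √(2E/C).
E = 19.9 erg = 1.990×10^-6 J; C = 1100 pF = 1.100×10^-9 F.
V = 60.15 V

60.2 V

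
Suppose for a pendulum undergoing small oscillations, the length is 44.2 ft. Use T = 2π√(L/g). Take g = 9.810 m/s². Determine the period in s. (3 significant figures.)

7.36 s

Directly: T = 2π√(L/g).
L = 44.2 ft = 13.47 m; g = 9.810 m/s².
T = 7.363 s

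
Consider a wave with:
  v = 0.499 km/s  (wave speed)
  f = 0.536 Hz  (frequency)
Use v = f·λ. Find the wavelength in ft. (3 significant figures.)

Rearranging: λ = v/f.
v = 0.499 km/s = 499.0 m/s; f = 0.536 Hz.
λ = 931.0 m
931.0 m × (1 ft / 0.3048 m) = 3054 ft

3050 ft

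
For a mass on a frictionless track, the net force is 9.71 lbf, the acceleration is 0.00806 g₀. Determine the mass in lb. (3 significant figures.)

1200 lb

From Newton's second law: m = F/a.
F = 9.71 lbf = 43.19 N; a = 0.00806 g₀ = 0.07904 m/s².
m = 546.4 kg
546.4 kg × (1 lb / 0.4536 kg) = 1205 lb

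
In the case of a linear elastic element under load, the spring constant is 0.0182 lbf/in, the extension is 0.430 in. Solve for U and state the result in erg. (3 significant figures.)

1900 erg

U is given directly by: U = ½kx².
k = 0.0182 lbf/in = 3.187 N/m; x = 0.430 in = 0.01092 m.
U = 1.901×10^-4 J
1.901×10^-4 J × (1 erg / 1.000×10^-7 J) = 1901 erg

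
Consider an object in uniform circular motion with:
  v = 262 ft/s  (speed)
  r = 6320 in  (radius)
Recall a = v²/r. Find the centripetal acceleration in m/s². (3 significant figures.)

39.7 m/s²

a is given directly by: a = v²/r.
v = 262 ft/s = 79.86 m/s; r = 6320 in = 160.5 m.
a = 39.73 m/s²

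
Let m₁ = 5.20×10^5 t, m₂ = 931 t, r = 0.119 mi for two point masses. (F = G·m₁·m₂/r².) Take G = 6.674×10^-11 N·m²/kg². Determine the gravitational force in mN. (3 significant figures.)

F is given directly by: F = Gm₁m₂/r².
m₁ = 5.20×10^5 t = 5.200×10^8 kg; m₂ = 931 t = 9.310×10^5 kg; r = 0.119 mi = 191.5 m; G = 6.674×10^-11 N·m²/kg².
F = 0.8809 N  (the unit combination reduces to kg·m/s² = N)
0.8809 N × (1 mN / 0.001000 N) = 880.9 mN

881 mN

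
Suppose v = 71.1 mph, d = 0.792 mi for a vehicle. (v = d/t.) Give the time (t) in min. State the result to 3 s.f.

0.668 min

Rearranging v = d/t for t: t = d/v.
v = 71.1 mph = 31.78 m/s; d = 0.792 mi = 1275 m.
t = 40.10 s
40.10 s × (1 min / 60.00 s) = 0.6684 min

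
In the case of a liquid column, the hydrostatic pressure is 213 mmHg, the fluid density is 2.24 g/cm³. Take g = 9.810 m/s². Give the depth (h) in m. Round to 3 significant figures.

Solving P = ρ·g·h for h: h = P/(ρ·g).
P = 213 mmHg = 28398 Pa; ρ = 2.24 g/cm³ = 2240 kg/m³; g = 9.810 m/s².
h = 1.292 m

1.29 m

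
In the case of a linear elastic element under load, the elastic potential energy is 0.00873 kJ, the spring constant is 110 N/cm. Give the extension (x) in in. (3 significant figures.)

1.57 in

Rearranging: x = √(2U/k).
U = 0.00873 kJ = 8.730 J; k = 110 N/cm = 11000 N/m.
x = 0.03984 m
0.03984 m × (1 in / 0.02540 m) = 1.569 in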